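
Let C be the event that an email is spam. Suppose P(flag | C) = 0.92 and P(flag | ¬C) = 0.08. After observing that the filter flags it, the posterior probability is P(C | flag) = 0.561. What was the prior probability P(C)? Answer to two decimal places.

P(C) = 0.10

Bayes' rule in odds form gives O(C|E) = O(C)·[P(E|C)/P(E|¬C)], hence O(C) = O(C|E)/LR.
Posterior odds = 0.561/(1−0.561) = 1.2779. LR = 0.92/0.08 = 11.5000.
Prior odds = 1.2779/11.5000 = 0.1111, so P(C) = 0.1111/(1+0.1111) ≈ 0.10.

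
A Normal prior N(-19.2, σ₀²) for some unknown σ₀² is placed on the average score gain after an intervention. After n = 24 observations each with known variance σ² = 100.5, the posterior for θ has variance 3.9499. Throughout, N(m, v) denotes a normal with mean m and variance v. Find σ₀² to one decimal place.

σ₀² = 69.6

Posterior precision equals prior precision plus data precision: 1/σ_n² = 1/σ₀² + n/σ².
So 1/σ₀² = 1/3.9499 − 24/100.5 = 0.253171 − 0.238806 = 0.014365.
Hence σ₀² = 1/0.014365 ≈ 69.6.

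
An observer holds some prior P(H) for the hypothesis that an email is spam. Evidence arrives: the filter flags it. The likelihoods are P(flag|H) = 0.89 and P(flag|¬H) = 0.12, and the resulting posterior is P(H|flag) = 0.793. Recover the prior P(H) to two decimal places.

Bayes' rule in odds form gives O(H|E) = O(H)·[P(E|H)/P(E|¬H)], hence O(H) = O(H|E)/LR.
Posterior odds = 0.793/(1−0.793) = 3.8309. LR = 0.89/0.12 = 7.4167.
Prior odds = 3.8309/7.4167 = 0.5165, so P(H) = 0.5165/(1+0.5165) ≈ 0.34.

P(H) = 0.34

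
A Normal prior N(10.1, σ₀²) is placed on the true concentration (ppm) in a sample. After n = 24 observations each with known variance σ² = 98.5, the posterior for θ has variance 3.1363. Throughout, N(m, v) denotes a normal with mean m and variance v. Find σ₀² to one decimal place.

σ₀² = 13.3

For the Normal–Normal model with known σ², precisions add: τ_n = τ₀ + n/σ².
So 1/σ₀² = 1/3.1363 − 24/98.5 = 0.318847 − 0.243655 = 0.075192.
Hence σ₀² = 1/0.075192 ≈ 13.3.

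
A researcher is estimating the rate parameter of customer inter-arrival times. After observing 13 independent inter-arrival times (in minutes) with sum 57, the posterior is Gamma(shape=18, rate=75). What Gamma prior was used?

Gamma(shape=5, rate=18)

For an exponential likelihood with a Gamma(α, β) prior on the rate, n observations with total T give posterior Gamma(α+n, β+T).
So α = 18 − 13 = 5 and β = 75 − 57 = 18.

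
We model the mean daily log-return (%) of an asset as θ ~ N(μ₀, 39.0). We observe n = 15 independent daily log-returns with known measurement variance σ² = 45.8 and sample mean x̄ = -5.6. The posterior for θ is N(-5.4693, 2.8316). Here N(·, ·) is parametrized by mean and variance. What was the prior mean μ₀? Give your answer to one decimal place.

With known observation variance, the Normal–Normal posterior has precision τ_n = τ₀ + n/σ² and mean μ_n = (τ₀μ₀ + (n/σ²)x̄)/τ_n.
Here τ₀ = 1/39.0 = 0.025641 and τ_data = 15/45.8 = 0.327511, so τ_n = 0.353152.
Rearranging for μ₀: μ₀ = (μ_n·τ_n − τ_data·x̄)/τ₀ = (-5.4693·0.353152 − 0.327511·-5.6) / 0.025641 = -0.097433/0.025641 ≈ -3.8.

μ₀ = -3.8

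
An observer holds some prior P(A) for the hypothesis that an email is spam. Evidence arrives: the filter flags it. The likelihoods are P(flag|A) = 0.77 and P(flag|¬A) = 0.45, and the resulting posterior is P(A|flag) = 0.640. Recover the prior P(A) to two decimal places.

In odds form, posterior odds = prior odds × likelihood ratio, so prior odds = posterior odds ÷ LR.
Posterior odds = 0.640/(1−0.640) = 1.7778. LR = 0.77/0.45 = 1.7111.
Prior odds = 1.7778/1.7111 = 1.0390, so P(A) = 1.0390/(1+1.0390) ≈ 0.51.

P(A) = 0.51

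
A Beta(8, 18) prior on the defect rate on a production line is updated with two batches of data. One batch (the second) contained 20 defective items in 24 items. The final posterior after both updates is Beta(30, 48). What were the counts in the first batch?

2 defective items and 26 good items

Because Beta–binomial updating is additive in the counts, the combined data contributed (α_post−α_prior, β_post−β_prior) successes and failures.
Total across both batches: 30−8=22 defective items, 48−18=30 good items.
Subtract the second batch: 22−20=2 defective items and 30−4=26 good items.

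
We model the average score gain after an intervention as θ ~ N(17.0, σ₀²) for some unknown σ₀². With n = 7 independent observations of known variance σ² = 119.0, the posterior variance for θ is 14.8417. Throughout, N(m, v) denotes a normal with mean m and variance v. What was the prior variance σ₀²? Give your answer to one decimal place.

σ₀² = 116.9

For the Normal–Normal model with known σ², precisions add: τ_n = τ₀ + n/σ².
So 1/σ₀² = 1/14.8417 − 7/119.0 = 0.067378 − 0.058824 = 0.008554.
Hence σ₀² = 1/0.008554 ≈ 116.9.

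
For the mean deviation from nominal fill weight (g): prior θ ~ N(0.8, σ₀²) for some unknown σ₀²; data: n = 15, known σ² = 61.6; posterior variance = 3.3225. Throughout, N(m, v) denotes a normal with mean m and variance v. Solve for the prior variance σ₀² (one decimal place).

For the Normal–Normal model with known σ², precisions add: τ_n = τ₀ + n/σ².
So 1/σ₀² = 1/3.3225 − 15/61.6 = 0.300978 − 0.243506 = 0.057472.
Hence σ₀² = 1/0.057472 ≈ 17.4.

σ₀² = 17.4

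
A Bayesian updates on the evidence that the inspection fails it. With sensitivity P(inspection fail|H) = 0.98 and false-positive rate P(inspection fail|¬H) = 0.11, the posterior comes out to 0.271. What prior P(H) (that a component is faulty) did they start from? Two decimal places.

P(H) = 0.04

Bayes' rule in odds form gives O(H|E) = O(H)·[P(E|H)/P(E|¬H)], hence O(H) = O(H|E)/LR.
Posterior odds = 0.271/(1−0.271) = 0.3717. LR = 0.98/0.11 = 8.9091.
Prior odds = 0.3717/8.9091 = 0.0417, so P(H) = 0.0417/(1+0.0417) ≈ 0.04.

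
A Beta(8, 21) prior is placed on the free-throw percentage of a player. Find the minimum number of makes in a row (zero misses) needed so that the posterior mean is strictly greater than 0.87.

k = 133

After k makes and 0 misses the posterior is Beta(8+k, 21), with mean (8+k)/(8+21+k).
Set (8+k)/(29+k) > 0.87 and solve: k > (0.87·29 − 8)/(1 − 0.87) = 132.538.
The smallest integer exceeding 132.538 is 133.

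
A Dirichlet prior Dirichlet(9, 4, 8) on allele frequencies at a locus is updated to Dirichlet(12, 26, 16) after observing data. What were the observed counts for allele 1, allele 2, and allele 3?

counts (3, 22, 8)

For a Dirichlet(α) prior with multinomial counts c, the posterior is Dirichlet(α + c) componentwise.
Counts are posterior − prior componentwise: 12−9=3, 26−4=22, 16−8=8.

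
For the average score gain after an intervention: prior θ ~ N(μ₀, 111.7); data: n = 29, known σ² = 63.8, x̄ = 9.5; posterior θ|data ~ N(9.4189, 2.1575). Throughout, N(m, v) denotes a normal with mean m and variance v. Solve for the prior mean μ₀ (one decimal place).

The posterior mean is a precision-weighted average: μ_n = (τ₀μ₀ + τ_data·x̄)/(τ₀+τ_data), with τ₀=1/σ₀² and τ_data=n/σ².
Here τ₀ = 1/111.7 = 0.008953 and τ_data = 29/63.8 = 0.454545, so τ_n = 0.463498.
Rearranging for μ₀: μ₀ = (μ_n·τ_n − τ_data·x̄)/τ₀ = (9.4189·0.463498 − 0.454545·9.5) / 0.008953 = 0.047464/0.008953 ≈ 5.3.

μ₀ = 5.3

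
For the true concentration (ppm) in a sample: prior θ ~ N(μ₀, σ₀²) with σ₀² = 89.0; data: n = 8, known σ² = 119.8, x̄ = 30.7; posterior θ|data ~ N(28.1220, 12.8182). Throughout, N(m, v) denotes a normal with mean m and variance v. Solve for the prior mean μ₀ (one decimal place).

The posterior mean is a precision-weighted average: μ_n = (τ₀μ₀ + τ_data·x̄)/(τ₀+τ_data), with τ₀=1/σ₀² and τ_data=n/σ².
Here τ₀ = 1/89.0 = 0.011236 and τ_data = 8/119.8 = 0.066778, so τ_n = 0.078014.
Rearranging for μ₀: μ₀ = (μ_n·τ_n − τ_data·x̄)/τ₀ = (28.1220·0.078014 − 0.066778·30.7) / 0.011236 = 0.143825/0.011236 ≈ 12.8.

μ₀ = 12.8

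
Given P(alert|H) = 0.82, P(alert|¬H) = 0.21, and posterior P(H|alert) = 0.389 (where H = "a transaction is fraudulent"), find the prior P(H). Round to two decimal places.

In odds form, posterior odds = prior odds × likelihood ratio, so prior odds = posterior odds ÷ LR.
Posterior odds = 0.389/(1−0.389) = 0.6367. LR = 0.82/0.21 = 3.9048.
Prior odds = 0.6367/3.9048 = 0.1631, so P(H) = 0.1631/(1+0.1631) ≈ 0.14.

P(H) = 0.14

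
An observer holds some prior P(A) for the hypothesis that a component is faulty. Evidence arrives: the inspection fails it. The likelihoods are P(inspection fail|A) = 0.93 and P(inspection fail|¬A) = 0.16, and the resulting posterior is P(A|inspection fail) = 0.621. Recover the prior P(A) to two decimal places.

In odds form, posterior odds = prior odds × likelihood ratio, so prior odds = posterior odds ÷ LR.
Posterior odds = 0.621/(1−0.621) = 1.6385. LR = 0.93/0.16 = 5.8125.
Prior odds = 1.6385/5.8125 = 0.2819, so P(A) = 0.2819/(1+0.2819) ≈ 0.22.

P(A) = 0.22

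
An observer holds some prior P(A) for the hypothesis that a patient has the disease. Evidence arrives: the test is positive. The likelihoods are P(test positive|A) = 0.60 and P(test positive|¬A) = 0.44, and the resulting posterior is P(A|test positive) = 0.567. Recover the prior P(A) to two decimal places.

In odds form, posterior odds = prior odds × likelihood ratio, so prior odds = posterior odds ÷ LR.
Posterior odds = 0.567/(1−0.567) = 1.3095. LR = 0.60/0.44 = 1.3636.
Prior odds = 1.3095/1.3636 = 0.9603, so P(A) = 0.9603/(1+0.9603) ≈ 0.49.

P(A) = 0.49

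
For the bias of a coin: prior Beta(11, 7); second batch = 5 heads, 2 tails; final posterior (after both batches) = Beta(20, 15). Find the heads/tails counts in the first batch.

4 heads and 6 tails

Because Beta–binomial updating is additive in the counts, the combined data contributed (α_post−α_prior, β_post−β_prior) successes and failures.
Total across both batches: 20−11=9 heads, 15−7=8 tails.
Subtract the second batch: 9−5=4 heads and 8−2=6 tails.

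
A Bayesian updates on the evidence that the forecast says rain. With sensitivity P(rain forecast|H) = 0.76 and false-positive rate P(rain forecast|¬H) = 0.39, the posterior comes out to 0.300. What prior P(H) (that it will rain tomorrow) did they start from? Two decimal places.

P(H) = 0.18

Bayes' rule in odds form gives O(H|E) = O(H)·[P(E|H)/P(E|¬H)], hence O(H) = O(H|E)/LR.
Posterior odds = 0.300/(1−0.300) = 0.4286. LR = 0.76/0.39 = 1.9487.
Prior odds = 0.4286/1.9487 = 0.2199, so P(H) = 0.2199/(1+0.2199) ≈ 0.18.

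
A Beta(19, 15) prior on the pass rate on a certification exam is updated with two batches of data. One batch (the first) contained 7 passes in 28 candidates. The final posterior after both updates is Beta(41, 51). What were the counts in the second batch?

Because Beta–binomial updating is additive in the counts, the combined data contributed (α_post−α_prior, β_post−β_prior) successes and failures.
Total across both batches: 41−19=22 passes, 51−15=36 failures.
Subtract the first batch: 22−7=15 passes and 36−21=15 failures.

15 passes and 15 failures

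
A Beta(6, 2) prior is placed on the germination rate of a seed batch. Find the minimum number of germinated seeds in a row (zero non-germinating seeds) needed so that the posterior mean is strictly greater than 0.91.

After k germinated seeds and 0 non-germinating seeds the posterior is Beta(6+k, 2), with mean (6+k)/(6+2+k).
Set (6+k)/(8+k) > 0.91 and solve: k > (0.91·8 − 6)/(1 − 0.91) = 14.222.
The smallest integer exceeding 14.222 is 15, and checking k=15: (21)/(23) = 0.9130 > 0.91.

k = 15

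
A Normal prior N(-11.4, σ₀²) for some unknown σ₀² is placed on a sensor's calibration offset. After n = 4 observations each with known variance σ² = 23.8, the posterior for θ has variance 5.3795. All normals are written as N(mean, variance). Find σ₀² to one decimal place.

For the Normal–Normal model with known σ², precisions add: τ_n = τ₀ + n/σ².
So 1/σ₀² = 1/5.3795 − 4/23.8 = 0.185891 − 0.168067 = 0.017824.
Hence σ₀² = 1/0.017824 ≈ 56.1.

σ₀² = 56.1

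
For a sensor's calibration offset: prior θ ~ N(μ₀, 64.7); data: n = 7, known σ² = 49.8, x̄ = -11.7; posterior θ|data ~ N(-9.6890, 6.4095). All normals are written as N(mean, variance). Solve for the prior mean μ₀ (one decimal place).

With known observation variance, the Normal–Normal posterior has precision τ_n = τ₀ + n/σ² and mean μ_n = (τ₀μ₀ + (n/σ²)x̄)/τ_n.
Here τ₀ = 1/64.7 = 0.015456 and τ_data = 7/49.8 = 0.140562, so τ_n = 0.156018.
Rearranging for μ₀: μ₀ = (μ_n·τ_n − τ_data·x̄)/τ₀ = (-9.6890·0.156018 − 0.140562·-11.7) / 0.015456 = 0.132917/0.015456 ≈ 8.6.

μ₀ = 8.6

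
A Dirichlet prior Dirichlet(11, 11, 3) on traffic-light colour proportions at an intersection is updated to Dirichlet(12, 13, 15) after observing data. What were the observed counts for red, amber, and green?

For a Dirichlet(α) prior with multinomial counts c, the posterior is Dirichlet(α + c) componentwise.
Counts are posterior − prior componentwise: 12−11=1, 13−11=2, 15−3=12.

counts (1, 2, 12)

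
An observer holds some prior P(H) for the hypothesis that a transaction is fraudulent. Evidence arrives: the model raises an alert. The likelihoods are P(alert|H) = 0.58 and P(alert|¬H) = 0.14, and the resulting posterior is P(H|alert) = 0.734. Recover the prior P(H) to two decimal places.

P(H) = 0.40

Bayes' rule in odds form gives O(H|E) = O(H)·[P(E|H)/P(E|¬H)], hence O(H) = O(H|E)/LR.
Posterior odds = 0.734/(1−0.734) = 2.7594. LR = 0.58/0.14 = 4.1429.
Prior odds = 2.7594/4.1429 = 0.6661, so P(H) = 0.6661/(1+0.6661) ≈ 0.40.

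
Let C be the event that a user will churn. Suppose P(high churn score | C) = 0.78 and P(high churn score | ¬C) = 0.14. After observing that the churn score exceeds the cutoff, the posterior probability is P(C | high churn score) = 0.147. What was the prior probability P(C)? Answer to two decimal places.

In odds form, posterior odds = prior odds × likelihood ratio, so prior odds = posterior odds ÷ LR.
Posterior odds = 0.147/(1−0.147) = 0.1723. LR = 0.78/0.14 = 5.5714.
Prior odds = 0.1723/5.5714 = 0.0309, so P(C) = 0.0309/(1+0.0309) ≈ 0.03.

P(C) = 0.03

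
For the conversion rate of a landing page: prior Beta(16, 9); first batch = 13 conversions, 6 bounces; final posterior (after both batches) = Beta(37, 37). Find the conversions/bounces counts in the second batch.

Because Beta–binomial updating is additive in the counts, the combined data contributed (α_post−α_prior, β_post−β_prior) successes and failures.
Total across both batches: 37−16=21 conversions, 37−9=28 bounces.
Subtract the first batch: 21−13=8 conversions and 28−6=22 bounces.

8 conversions and 22 bounces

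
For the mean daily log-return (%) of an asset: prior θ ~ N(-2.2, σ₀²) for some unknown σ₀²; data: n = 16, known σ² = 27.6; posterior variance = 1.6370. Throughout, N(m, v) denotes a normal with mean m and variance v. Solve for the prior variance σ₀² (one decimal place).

Posterior precision equals prior precision plus data precision: 1/σ_n² = 1/σ₀² + n/σ².
So 1/σ₀² = 1/1.6370 − 16/27.6 = 0.610874 − 0.579710 = 0.031164.
Hence σ₀² = 1/0.031164 ≈ 32.1.

σ₀² = 32.1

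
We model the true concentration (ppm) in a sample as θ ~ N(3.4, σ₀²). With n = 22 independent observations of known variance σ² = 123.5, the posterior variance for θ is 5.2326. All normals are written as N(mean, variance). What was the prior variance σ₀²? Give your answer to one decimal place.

For the Normal–Normal model with known σ², precisions add: τ_n = τ₀ + n/σ².
So 1/σ₀² = 1/5.2326 − 22/123.5 = 0.191110 − 0.178138 = 0.012972.
Hence σ₀² = 1/0.012972 ≈ 77.1.

σ₀² = 77.1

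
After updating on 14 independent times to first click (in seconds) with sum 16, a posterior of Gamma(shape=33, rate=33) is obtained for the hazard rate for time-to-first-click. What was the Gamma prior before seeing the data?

Gamma(shape=19, rate=17)

Gamma–exponential conjugacy: posterior shape = α + n, posterior rate = β + Σtᵢ.
So α = 33 − 14 = 19 and β = 33 − 16 = 17.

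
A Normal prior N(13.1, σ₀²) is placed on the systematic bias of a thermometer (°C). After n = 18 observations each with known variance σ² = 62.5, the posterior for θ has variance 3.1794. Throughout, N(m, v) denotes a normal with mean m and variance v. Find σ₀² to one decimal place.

For the Normal–Normal model with known σ², precisions add: τ_n = τ₀ + n/σ².
So 1/σ₀² = 1/3.1794 − 18/62.5 = 0.314525 − 0.288000 = 0.026525.
Hence σ₀² = 1/0.026525 ≈ 37.7.

σ₀² = 37.7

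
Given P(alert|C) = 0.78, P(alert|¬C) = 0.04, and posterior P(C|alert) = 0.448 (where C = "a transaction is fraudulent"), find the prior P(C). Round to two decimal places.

P(C) = 0.04

Bayes' rule in odds form gives O(C|E) = O(C)·[P(E|C)/P(E|¬C)], hence O(C) = O(C|E)/LR.
Posterior odds = 0.448/(1−0.448) = 0.8116. LR = 0.78/0.04 = 19.5000.
Prior odds = 0.8116/19.5000 = 0.0416, so P(C) = 0.0416/(1+0.0416) ≈ 0.04.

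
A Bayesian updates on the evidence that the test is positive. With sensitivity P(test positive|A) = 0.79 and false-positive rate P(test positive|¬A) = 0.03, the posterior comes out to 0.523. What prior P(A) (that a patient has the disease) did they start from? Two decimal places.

In odds form, posterior odds = prior odds × likelihood ratio, so prior odds = posterior odds ÷ LR.
Posterior odds = 0.523/(1−0.523) = 1.0964. LR = 0.79/0.03 = 26.3333.
Prior odds = 1.0964/26.3333 = 0.0416, so P(A) = 0.0416/(1+0.0416) ≈ 0.04.

P(A) = 0.04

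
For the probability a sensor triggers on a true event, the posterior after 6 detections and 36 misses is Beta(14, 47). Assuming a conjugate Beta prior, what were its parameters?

Beta(8, 11)

Beta is conjugate to the binomial likelihood: posterior = Beta(a+s, b+f).
Subtract the data counts: 14−6=8, 47−36=11.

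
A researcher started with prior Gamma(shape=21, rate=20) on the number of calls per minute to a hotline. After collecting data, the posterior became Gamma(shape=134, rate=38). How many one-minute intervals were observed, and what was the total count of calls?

Gamma–Poisson conjugacy: posterior shape = α + Σxᵢ, posterior rate = β + n.
Matching: Σxᵢ = 134 − 21 = 113 and n = 38 − 20 = 18.

n = 18 one-minute intervals with total 113 calls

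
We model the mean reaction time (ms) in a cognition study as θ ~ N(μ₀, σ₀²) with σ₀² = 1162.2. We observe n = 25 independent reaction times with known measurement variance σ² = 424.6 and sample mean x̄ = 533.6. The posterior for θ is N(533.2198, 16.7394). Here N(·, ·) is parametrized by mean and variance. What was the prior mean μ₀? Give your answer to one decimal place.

With known observation variance, the Normal–Normal posterior has precision τ_n = τ₀ + n/σ² and mean μ_n = (τ₀μ₀ + (n/σ²)x̄)/τ_n.
Here τ₀ = 1/1162.2 = 0.000860 and τ_data = 25/424.6 = 0.058879, so τ_n = 0.059739.
Rearranging for μ₀: μ₀ = (μ_n·τ_n − τ_data·x̄)/τ₀ = (533.2198·0.059739 − 0.058879·533.6) / 0.000860 = 0.436183/0.000860 ≈ 507.2.

μ₀ = 507.2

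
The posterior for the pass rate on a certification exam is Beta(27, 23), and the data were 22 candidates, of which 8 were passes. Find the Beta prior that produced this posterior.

Under Beta–binomial conjugacy the posterior parameters are (α+s, β+f).
Subtract the data counts: 27−8=19, 23−14=9.

Beta(19, 9)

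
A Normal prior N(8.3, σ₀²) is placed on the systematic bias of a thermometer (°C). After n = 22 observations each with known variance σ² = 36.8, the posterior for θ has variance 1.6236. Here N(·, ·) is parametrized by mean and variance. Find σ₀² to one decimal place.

σ₀² = 55.3

Posterior precision equals prior precision plus data precision: 1/σ_n² = 1/σ₀² + n/σ².
So 1/σ₀² = 1/1.6236 − 22/36.8 = 0.615915 − 0.597826 = 0.018089.
Hence σ₀² = 1/0.018089 ≈ 55.3.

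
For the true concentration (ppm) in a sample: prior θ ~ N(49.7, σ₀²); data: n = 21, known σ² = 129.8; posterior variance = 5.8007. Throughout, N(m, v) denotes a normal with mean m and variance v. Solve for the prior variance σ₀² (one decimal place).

σ₀² = 94.3

Posterior precision equals prior precision plus data precision: 1/σ_n² = 1/σ₀² + n/σ².
So 1/σ₀² = 1/5.8007 − 21/129.8 = 0.172393 − 0.161787 = 0.010606.
Hence σ₀² = 1/0.010606 ≈ 94.3.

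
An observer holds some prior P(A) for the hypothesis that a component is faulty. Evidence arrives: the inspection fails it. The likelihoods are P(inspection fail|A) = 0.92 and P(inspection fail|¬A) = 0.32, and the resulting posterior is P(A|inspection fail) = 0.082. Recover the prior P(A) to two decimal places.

P(A) = 0.03

Bayes' rule in odds form gives O(A|E) = O(A)·[P(E|A)/P(E|¬A)], hence O(A) = O(A|E)/LR.
Posterior odds = 0.082/(1−0.082) = 0.0893. LR = 0.92/0.32 = 2.8750.
Prior odds = 0.0893/2.8750 = 0.0311, so P(A) = 0.0311/(1+0.0311) ≈ 0.03.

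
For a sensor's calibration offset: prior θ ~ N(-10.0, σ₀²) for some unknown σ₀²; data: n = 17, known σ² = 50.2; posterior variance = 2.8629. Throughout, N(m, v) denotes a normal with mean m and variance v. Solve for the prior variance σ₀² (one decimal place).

σ₀² = 93.9

Posterior precision equals prior precision plus data precision: 1/σ_n² = 1/σ₀² + n/σ².
So 1/σ₀² = 1/2.8629 − 17/50.2 = 0.349296 − 0.338645 = 0.010651.
Hence σ₀² = 1/0.010651 ≈ 93.9.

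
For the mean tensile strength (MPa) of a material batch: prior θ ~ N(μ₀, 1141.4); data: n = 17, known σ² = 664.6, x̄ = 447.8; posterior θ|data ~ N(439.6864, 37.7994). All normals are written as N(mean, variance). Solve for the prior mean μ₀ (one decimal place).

μ₀ = 202.8

The posterior mean is a precision-weighted average: μ_n = (τ₀μ₀ + τ_data·x̄)/(τ₀+τ_data), with τ₀=1/σ₀² and τ_data=n/σ².
Here τ₀ = 1/1141.4 = 0.000876 and τ_data = 17/664.6 = 0.025579, so τ_n = 0.026455.
Rearranging for μ₀: μ₀ = (μ_n·τ_n − τ_data·x̄)/τ₀ = (439.6864·0.026455 − 0.025579·447.8) / 0.000876 = 0.177628/0.000876 ≈ 202.8.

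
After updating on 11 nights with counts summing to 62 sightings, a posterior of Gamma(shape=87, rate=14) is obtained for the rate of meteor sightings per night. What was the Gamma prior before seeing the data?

Gamma(shape=25, rate=3)

A Gamma(α, β) prior (rate parametrization) on a Poisson rate with n observations summing to S gives posterior Gamma(α+S, β+n).
So α = 87 − 62 = 25 and β = 14 − 11 = 3.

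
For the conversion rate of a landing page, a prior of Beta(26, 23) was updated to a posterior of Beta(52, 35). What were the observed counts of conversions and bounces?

Under Beta–binomial conjugacy the posterior parameters are (α+s, β+f).
So s = 52 − 26 = 26 and f = 35 − 23 = 12.

26 conversions and 12 bounces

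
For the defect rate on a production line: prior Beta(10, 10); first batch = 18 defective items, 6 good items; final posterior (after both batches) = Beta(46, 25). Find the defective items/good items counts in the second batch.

18 defective items and 9 good items

Sequential conjugate updates are equivalent to a single update on the pooled data, so total successes = posterior α − prior α and total failures = posterior β − prior β.
Total across both batches: 46−10=36 defective items, 25−10=15 good items.
Subtract the first batch: 36−18=18 defective items and 15−6=9 good items.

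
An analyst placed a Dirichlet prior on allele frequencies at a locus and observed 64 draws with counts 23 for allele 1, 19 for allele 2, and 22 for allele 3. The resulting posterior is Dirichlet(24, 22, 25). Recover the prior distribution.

Dirichlet(1, 3, 3)

For a Dirichlet(α) prior with multinomial counts c, the posterior is Dirichlet(α + c) componentwise.
Subtract each count from the matching posterior parameter: 24−23=1, 22−19=3, 25−22=3.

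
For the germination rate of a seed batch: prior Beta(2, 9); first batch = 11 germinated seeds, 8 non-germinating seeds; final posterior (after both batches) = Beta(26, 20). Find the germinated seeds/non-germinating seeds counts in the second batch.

13 germinated seeds and 3 non-germinating seeds

Because Beta–binomial updating is additive in the counts, the combined data contributed (α_post−α_prior, β_post−β_prior) successes and failures.
Total across both batches: 26−2=24 germinated seeds, 20−9=11 non-germinating seeds.
Subtract the first batch: 24−11=13 germinated seeds and 11−8=3 non-germinating seeds.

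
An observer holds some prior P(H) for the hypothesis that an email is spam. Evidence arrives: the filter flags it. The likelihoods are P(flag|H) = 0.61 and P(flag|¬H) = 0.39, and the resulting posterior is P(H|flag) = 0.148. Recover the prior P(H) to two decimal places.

P(H) = 0.10

In odds form, posterior odds = prior odds × likelihood ratio, so prior odds = posterior odds ÷ LR.
Posterior odds = 0.148/(1−0.148) = 0.1737. LR = 0.61/0.39 = 1.5641.
Prior odds = 0.1737/1.5641 = 0.1111, so P(H) = 0.1111/(1+0.1111) ≈ 0.10.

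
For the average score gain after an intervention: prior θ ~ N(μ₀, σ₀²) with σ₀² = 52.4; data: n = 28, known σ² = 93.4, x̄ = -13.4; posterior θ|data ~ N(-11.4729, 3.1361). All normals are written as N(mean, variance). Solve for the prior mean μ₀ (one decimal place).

μ₀ = 18.8

With known observation variance, the Normal–Normal posterior has precision τ_n = τ₀ + n/σ² and mean μ_n = (τ₀μ₀ + (n/σ²)x̄)/τ_n.
Here τ₀ = 1/52.4 = 0.019084 and τ_data = 28/93.4 = 0.299786, so τ_n = 0.318870.
Rearranging for μ₀: μ₀ = (μ_n·τ_n − τ_data·x̄)/τ₀ = (-11.4729·0.318870 − 0.299786·-13.4) / 0.019084 = 0.358769/0.019084 ≈ 18.8.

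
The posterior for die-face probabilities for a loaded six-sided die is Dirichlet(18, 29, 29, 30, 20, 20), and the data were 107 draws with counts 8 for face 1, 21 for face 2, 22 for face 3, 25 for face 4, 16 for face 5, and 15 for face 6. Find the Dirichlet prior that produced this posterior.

Dirichlet(10, 8, 7, 5, 4, 5)

For a Dirichlet(α) prior with multinomial counts c, the posterior is Dirichlet(α + c) componentwise.
Subtract each count from the matching posterior parameter: 18−8=10, 29−21=8, 29−22=7, 30−25=5, 20−16=4, 20−15=5.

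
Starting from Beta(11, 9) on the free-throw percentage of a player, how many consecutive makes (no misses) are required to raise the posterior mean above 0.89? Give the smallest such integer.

k = 62

After k makes and 0 misses the posterior is Beta(11+k, 9), with mean (11+k)/(11+9+k).
Set (11+k)/(20+k) > 0.89 and solve: k > (0.89·20 − 11)/(1 − 0.89) = 61.818.
The smallest integer exceeding 61.818 is 62.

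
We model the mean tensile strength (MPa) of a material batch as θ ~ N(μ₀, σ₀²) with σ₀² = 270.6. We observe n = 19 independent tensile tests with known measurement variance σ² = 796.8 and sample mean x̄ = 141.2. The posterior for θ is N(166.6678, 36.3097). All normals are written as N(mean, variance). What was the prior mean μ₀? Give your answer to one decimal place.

With known observation variance, the Normal–Normal posterior has precision τ_n = τ₀ + n/σ² and mean μ_n = (τ₀μ₀ + (n/σ²)x̄)/τ_n.
Here τ₀ = 1/270.6 = 0.003695 and τ_data = 19/796.8 = 0.023845, so τ_n = 0.027540.
Rearranging for μ₀: μ₀ = (μ_n·τ_n − τ_data·x̄)/τ₀ = (166.6678·0.027540 − 0.023845·141.2) / 0.003695 = 1.223117/0.003695 ≈ 331.0.

μ₀ = 331.0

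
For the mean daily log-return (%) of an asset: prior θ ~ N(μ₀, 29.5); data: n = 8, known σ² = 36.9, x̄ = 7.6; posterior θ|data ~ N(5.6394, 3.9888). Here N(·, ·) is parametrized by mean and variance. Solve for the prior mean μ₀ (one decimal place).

With known observation variance, the Normal–Normal posterior has precision τ_n = τ₀ + n/σ² and mean μ_n = (τ₀μ₀ + (n/σ²)x̄)/τ_n.
Here τ₀ = 1/29.5 = 0.033898 and τ_data = 8/36.9 = 0.216802, so τ_n = 0.250700.
Rearranging for μ₀: μ₀ = (μ_n·τ_n − τ_data·x̄)/τ₀ = (5.6394·0.250700 − 0.216802·7.6) / 0.033898 = -0.233898/0.033898 ≈ -6.9.

μ₀ = -6.9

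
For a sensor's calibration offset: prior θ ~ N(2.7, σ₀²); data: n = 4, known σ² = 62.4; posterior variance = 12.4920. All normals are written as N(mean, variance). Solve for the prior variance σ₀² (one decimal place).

σ₀² = 62.7

Posterior precision equals prior precision plus data precision: 1/σ_n² = 1/σ₀² + n/σ².
So 1/σ₀² = 1/12.4920 − 4/62.4 = 0.080051 − 0.064103 = 0.015948.
Hence σ₀² = 1/0.015948 ≈ 62.7.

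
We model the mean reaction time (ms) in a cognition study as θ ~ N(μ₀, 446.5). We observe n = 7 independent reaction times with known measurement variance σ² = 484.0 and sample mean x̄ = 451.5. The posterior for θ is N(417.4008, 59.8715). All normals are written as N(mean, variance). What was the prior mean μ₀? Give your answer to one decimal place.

μ₀ = 197.2

With known observation variance, the Normal–Normal posterior has precision τ_n = τ₀ + n/σ² and mean μ_n = (τ₀μ₀ + (n/σ²)x̄)/τ_n.
Here τ₀ = 1/446.5 = 0.002240 and τ_data = 7/484.0 = 0.014463, so τ_n = 0.016703.
Rearranging for μ₀: μ₀ = (μ_n·τ_n − τ_data·x̄)/τ₀ = (417.4008·0.016703 − 0.014463·451.5) / 0.002240 = 0.441801/0.002240 ≈ 197.2.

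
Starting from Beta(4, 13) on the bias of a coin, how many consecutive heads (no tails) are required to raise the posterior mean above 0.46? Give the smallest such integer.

k = 8

After k heads and 0 tails the posterior is Beta(4+k, 13), with mean (4+k)/(4+13+k).
Set (4+k)/(17+k) > 0.46 and solve: k > (0.46·17 − 4)/(1 − 0.46) = 7.074.
The smallest integer exceeding 7.074 is 8, and checking k=8: (12)/(25) = 0.4800 > 0.46.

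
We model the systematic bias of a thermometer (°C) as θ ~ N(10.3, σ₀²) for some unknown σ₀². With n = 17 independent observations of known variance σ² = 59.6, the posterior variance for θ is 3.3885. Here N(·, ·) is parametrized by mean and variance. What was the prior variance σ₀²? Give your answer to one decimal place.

σ₀² = 101.2

For the Normal–Normal model with known σ², precisions add: τ_n = τ₀ + n/σ².
So 1/σ₀² = 1/3.3885 − 17/59.6 = 0.295116 − 0.285235 = 0.009881.
Hence σ₀² = 1/0.009881 ≈ 101.2.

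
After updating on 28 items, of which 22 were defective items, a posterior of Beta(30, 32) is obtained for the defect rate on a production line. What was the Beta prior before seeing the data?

Beta(8, 26)

Beta is conjugate to the binomial likelihood: posterior = Beta(α+s, β+f).
Subtract the data counts: 30−22=8, 32−6=26.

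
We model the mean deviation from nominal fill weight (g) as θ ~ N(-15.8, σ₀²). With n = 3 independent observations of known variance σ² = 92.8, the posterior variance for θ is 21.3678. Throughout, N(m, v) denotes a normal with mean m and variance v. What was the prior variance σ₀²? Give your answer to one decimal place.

Posterior precision equals prior precision plus data precision: 1/σ_n² = 1/σ₀² + n/σ².
So 1/σ₀² = 1/21.3678 − 3/92.8 = 0.046799 − 0.032328 = 0.014471.
Hence σ₀² = 1/0.014471 ≈ 69.1.

σ₀² = 69.1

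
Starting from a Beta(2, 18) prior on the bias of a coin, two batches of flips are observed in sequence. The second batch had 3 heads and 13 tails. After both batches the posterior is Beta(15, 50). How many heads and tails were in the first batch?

10 heads and 19 tails

Because Beta–binomial updating is additive in the counts, the combined data contributed (α_post−α_prior, β_post−β_prior) successes and failures.
Total across both batches: 15−2=13 heads, 50−18=32 tails.
Subtract the second batch: 13−3=10 heads and 32−13=19 tails.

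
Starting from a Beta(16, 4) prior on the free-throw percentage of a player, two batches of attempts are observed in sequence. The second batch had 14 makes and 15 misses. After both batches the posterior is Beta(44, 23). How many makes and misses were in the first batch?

14 makes and 4 misses

Sequential conjugate updates are equivalent to a single update on the pooled data, so total successes = posterior α − prior α and total failures = posterior β − prior β.
Total across both batches: 44−16=28 makes, 23−4=19 misses.
Subtract the second batch: 28−14=14 makes and 19−15=4 misses.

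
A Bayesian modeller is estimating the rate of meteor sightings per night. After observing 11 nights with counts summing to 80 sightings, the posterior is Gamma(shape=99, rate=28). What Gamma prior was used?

Gamma(shape=19, rate=17)

Gamma–Poisson conjugacy: posterior shape = α + Σxᵢ, posterior rate = β + n.
So α = 99 − 80 = 19 and β = 28 − 11 = 17.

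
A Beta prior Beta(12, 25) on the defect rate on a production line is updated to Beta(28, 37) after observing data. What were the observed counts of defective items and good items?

16 defective items and 12 good items

Under Beta–binomial conjugacy the posterior parameters are (α+s, β+f).
So s = 28 − 12 = 16 and f = 37 − 25 = 12.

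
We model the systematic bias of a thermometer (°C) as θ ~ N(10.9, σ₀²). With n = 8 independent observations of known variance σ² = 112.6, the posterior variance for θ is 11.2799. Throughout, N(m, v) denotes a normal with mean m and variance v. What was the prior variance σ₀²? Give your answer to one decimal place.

Posterior precision equals prior precision plus data precision: 1/σ_n² = 1/σ₀² + n/σ².
So 1/σ₀² = 1/11.2799 − 8/112.6 = 0.088653 − 0.071048 = 0.017605.
Hence σ₀² = 1/0.017605 ≈ 56.8.

σ₀² = 56.8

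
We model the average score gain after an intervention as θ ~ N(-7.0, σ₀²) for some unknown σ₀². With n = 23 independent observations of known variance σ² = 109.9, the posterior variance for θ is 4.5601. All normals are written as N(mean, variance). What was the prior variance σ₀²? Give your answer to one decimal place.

For the Normal–Normal model with known σ², precisions add: τ_n = τ₀ + n/σ².
So 1/σ₀² = 1/4.5601 − 23/109.9 = 0.219293 − 0.209281 = 0.010012.
Hence σ₀² = 1/0.010012 ≈ 99.9.

σ₀² = 99.9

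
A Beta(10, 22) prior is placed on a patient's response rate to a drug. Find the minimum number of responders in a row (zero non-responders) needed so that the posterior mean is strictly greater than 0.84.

After k responders and 0 non-responders the posterior is Beta(10+k, 22), with mean (10+k)/(10+22+k).
Set (10+k)/(32+k) > 0.84 and solve: k > (0.84·32 − 10)/(1 − 0.84) = 105.500.
The smallest integer exceeding 105.500 is 106, and checking k=106: (116)/(138) = 0.8406 > 0.84.

k = 106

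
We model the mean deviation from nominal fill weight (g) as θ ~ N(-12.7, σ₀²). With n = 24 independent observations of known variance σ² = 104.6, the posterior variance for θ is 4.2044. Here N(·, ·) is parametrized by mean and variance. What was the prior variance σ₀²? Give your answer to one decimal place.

σ₀² = 119.0

For the Normal–Normal model with known σ², precisions add: τ_n = τ₀ + n/σ².
So 1/σ₀² = 1/4.2044 − 24/104.6 = 0.237846 − 0.229446 = 0.008400.
Hence σ₀² = 1/0.008400 ≈ 119.0.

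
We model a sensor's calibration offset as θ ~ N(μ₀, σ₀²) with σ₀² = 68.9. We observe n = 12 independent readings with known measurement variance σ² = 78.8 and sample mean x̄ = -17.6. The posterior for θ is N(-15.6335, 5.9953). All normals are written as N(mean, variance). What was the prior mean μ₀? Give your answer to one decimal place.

μ₀ = 5.0

The posterior mean is a precision-weighted average: μ_n = (τ₀μ₀ + τ_data·x̄)/(τ₀+τ_data), with τ₀=1/σ₀² and τ_data=n/σ².
Here τ₀ = 1/68.9 = 0.014514 and τ_data = 12/78.8 = 0.152284, so τ_n = 0.166798.
Rearranging for μ₀: μ₀ = (μ_n·τ_n − τ_data·x̄)/τ₀ = (-15.6335·0.166798 − 0.152284·-17.6) / 0.014514 = 0.072562/0.014514 ≈ 5.0.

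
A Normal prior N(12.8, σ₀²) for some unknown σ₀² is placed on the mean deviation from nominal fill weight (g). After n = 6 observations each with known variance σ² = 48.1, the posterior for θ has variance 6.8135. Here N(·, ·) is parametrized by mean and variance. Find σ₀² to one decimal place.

For the Normal–Normal model with known σ², precisions add: τ_n = τ₀ + n/σ².
So 1/σ₀² = 1/6.8135 − 6/48.1 = 0.146767 − 0.124740 = 0.022027.
Hence σ₀² = 1/0.022027 ≈ 45.4.

σ₀² = 45.4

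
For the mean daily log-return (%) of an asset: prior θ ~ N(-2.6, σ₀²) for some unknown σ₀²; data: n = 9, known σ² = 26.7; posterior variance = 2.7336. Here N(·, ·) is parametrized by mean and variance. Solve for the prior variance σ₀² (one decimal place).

Posterior precision equals prior precision plus data precision: 1/σ_n² = 1/σ₀² + n/σ².
So 1/σ₀² = 1/2.7336 − 9/26.7 = 0.365818 − 0.337079 = 0.028739.
Hence σ₀² = 1/0.028739 ≈ 34.8.

σ₀² = 34.8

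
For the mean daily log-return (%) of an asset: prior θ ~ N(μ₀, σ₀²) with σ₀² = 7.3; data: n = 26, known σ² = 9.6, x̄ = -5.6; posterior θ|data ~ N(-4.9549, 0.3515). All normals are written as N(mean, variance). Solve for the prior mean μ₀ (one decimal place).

μ₀ = 7.8

The posterior mean is a precision-weighted average: μ_n = (τ₀μ₀ + τ_data·x̄)/(τ₀+τ_data), with τ₀=1/σ₀² and τ_data=n/σ².
Here τ₀ = 1/7.3 = 0.136986 and τ_data = 26/9.6 = 2.708333, so τ_n = 2.845319.
Rearranging for μ₀: μ₀ = (μ_n·τ_n − τ_data·x̄)/τ₀ = (-4.9549·2.845319 − 2.708333·-5.6) / 0.136986 = 1.068394/0.136986 ≈ 7.8.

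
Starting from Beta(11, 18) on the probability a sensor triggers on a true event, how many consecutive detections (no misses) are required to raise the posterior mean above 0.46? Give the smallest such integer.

k = 5

After k detections and 0 misses the posterior is Beta(11+k, 18), with mean (11+k)/(11+18+k).
Set (11+k)/(29+k) > 0.46 and solve: k > (0.46·29 − 11)/(1 − 0.46) = 4.333.
The smallest integer exceeding 4.333 is 5.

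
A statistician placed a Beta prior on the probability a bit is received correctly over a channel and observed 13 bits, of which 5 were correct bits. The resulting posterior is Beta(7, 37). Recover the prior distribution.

Under Beta–binomial conjugacy the posterior parameters are (α+s, β+f).
So α = 7 − 5 = 2 and β = 37 − 8 = 29.

Beta(2, 29)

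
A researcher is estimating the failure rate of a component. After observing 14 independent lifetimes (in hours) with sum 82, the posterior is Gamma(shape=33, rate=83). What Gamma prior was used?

Gamma(shape=19, rate=1)

For an exponential likelihood with a Gamma(α, β) prior on the rate, n observations with total T give posterior Gamma(α+n, β+T).
So α = 33 − 14 = 19 and β = 83 − 82 = 1.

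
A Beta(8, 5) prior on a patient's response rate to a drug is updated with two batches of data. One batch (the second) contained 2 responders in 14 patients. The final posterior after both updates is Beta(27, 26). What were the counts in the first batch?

17 responders and 9 non-responders

Sequential conjugate updates are equivalent to a single update on the pooled data, so total successes = posterior α − prior α and total failures = posterior β − prior β.
Total across both batches: 27−8=19 responders, 26−5=21 non-responders.
Subtract the second batch: 19−2=17 responders and 21−12=9 non-responders.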